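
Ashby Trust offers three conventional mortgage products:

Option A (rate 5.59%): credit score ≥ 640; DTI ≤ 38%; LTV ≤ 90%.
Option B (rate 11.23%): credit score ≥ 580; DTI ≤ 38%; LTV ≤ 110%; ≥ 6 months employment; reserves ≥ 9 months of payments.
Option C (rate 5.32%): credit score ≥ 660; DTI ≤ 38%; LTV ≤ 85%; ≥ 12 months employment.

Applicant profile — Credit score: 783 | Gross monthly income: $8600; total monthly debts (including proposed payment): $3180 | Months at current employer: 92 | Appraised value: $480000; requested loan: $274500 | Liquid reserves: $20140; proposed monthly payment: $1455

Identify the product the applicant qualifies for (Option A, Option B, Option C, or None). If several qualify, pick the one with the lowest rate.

Option C

DTI = 3,180/8,600 = 37%.
LTV = 274,500/480,000 = 57.2%.
Reserves = 20,140/1,455 = 13.8 months.
Option A: score 783 ≥ 640; DTI 37% ≤ 38%; LTV 57.2% ≤ 90% → qualifies.
Option B: score 783 ≥ 580; DTI 37% ≤ 38%; LTV 57.2% ≤ 110%; employment 92 ≥ 6 mo; reserves 13.8 ≥ 9 mo → qualifies.
Option C: score 783 ≥ 660; DTI 37% ≤ 38%; LTV 57.2% ≤ 85%; employment 92 ≥ 12 mo → qualifies.
Qualifying: Option A, Option B, Option C. Lowest rate is 5.32% → Option C.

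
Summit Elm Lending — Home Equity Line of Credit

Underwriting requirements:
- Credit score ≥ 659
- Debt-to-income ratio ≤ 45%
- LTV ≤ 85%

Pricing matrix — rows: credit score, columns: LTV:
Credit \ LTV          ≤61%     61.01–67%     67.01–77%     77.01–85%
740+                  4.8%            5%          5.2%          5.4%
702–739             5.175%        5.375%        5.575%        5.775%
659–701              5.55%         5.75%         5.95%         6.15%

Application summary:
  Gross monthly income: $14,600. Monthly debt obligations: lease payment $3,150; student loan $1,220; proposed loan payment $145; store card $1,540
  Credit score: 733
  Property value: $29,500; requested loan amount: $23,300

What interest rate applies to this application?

5.775%

Credit score 733 ≥ 659; Total monthly debts = (3,150 + 1,220 + 145 + 1,540) = 6,055. DTI = 6,055/14,600 = 41.5% ≤ 45%
LTV: 23,300 ÷ 29,500 = 79%, within 85% cap
Row: 733 falls in 702–739. Column: 79% falls in 77.01–85%. Rate = 5.775%.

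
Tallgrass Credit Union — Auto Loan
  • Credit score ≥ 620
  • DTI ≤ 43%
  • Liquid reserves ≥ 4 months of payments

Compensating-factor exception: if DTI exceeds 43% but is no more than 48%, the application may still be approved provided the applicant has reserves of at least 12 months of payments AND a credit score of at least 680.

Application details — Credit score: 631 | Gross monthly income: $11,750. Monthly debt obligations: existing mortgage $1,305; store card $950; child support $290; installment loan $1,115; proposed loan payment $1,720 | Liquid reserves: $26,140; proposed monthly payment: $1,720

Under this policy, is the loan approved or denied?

Denied

Credit score 631 ≥ 620 (meets base)
Total debts = (1,305 + 950 + 290 + 1,115 + 1,720) = 5,380. DTI = 5,380/11,750 = 45.8% > 43% — standard DTI limit exceeded.
Liquid reserves cover 26,140/1,720 = 15.2 months — ≥ 4 required
45.8% falls in the override range (43%–48%), so the compensating-factor test applies.
Override check — reserves: 15.2 mo (ok); score: 631 (below 680).
Override conditions not both satisfied; exception does not apply.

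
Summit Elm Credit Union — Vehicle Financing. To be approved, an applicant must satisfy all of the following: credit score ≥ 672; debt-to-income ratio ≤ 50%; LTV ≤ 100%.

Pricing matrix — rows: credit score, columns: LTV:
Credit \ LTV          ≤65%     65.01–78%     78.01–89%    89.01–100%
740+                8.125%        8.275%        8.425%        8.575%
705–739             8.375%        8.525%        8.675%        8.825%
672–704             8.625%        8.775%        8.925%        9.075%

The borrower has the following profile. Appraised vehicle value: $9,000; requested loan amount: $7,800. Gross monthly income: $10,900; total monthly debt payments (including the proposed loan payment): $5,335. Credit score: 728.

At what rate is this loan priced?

8.675%

Credit score 728 ≥ 672; DTI = 5,335/10,900 = 48.9% ≤ 50%
LTV: 7,800 ÷ 9,000 = 86.7%, within 100% cap
Row: 728 falls in 705–739. Column: 86.7% falls in 78.01–89%. Rate = 8.675%.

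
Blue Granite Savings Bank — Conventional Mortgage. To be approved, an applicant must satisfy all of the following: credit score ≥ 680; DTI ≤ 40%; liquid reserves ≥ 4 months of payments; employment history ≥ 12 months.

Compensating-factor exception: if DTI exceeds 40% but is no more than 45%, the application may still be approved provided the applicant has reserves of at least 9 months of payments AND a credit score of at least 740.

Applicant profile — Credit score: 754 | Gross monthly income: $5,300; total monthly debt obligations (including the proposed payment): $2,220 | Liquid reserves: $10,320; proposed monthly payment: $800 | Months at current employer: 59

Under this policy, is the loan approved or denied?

Approved

Credit score 754 ≥ 680 (meets base)
DTI: 2,220 ÷ 5,300 = 41.9%, over the 40% base limit.
Reserves = 10,320/800 = 12.9 months ≥ 4
Employment 59 ≥ 12 months
DTI 41.9% is within the 40%–45% exception band; checking compensating factors.
Reserves 12.9 ≥ 9 months; credit score 754 ≥ 740.
Both compensating conditions met → exception applies.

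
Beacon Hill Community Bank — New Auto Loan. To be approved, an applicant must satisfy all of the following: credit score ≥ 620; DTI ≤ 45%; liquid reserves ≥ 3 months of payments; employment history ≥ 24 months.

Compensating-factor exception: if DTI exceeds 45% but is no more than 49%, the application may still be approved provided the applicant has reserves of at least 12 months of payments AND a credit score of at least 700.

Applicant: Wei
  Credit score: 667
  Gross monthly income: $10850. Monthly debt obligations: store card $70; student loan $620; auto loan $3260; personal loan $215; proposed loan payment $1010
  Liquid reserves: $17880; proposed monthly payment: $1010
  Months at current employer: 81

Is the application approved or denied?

Denied

Credit score 667 ≥ 620 (meets base)
Total debts = (70 + 620 + 3,260 + 215 + 1,010) = 5,175. DTI = 5,175/10,850 = 47.7% > 45% — standard DTI limit exceeded.
Liquid reserves cover 17,880/1,010 = 17.7 months — ≥ 3 required
Employment 81 ≥ 24 months
47.7% falls in the override range (45%–49%), so the compensating-factor test applies.
Override check — reserves: 17.7 mo (ok); score: 667 (below 700).
Override conditions not both satisfied; exception does not apply.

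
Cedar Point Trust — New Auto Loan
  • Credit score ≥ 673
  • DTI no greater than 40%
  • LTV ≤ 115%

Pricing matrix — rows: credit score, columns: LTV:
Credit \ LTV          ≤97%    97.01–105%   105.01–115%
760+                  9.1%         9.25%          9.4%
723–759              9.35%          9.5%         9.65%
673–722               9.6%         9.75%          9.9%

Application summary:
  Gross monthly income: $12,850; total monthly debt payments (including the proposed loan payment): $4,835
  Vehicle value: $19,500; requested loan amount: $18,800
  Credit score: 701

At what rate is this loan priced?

Credit score 701 ≥ 673; DTI: 4,835 ÷ 12,850 = 37.6%, within the 40% cap
LTV = 18,800/19,500 = 96.4% ≤ 115%
Score 701 is in the 673–722 band; LTV 96.4% is in the ≤97% band → 9.6%.

9.6%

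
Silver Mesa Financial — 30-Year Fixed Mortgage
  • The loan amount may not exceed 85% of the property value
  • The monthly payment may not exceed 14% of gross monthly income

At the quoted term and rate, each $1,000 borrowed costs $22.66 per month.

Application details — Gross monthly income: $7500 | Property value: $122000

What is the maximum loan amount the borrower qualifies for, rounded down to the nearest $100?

Payment cap: 14% × $7,500 = $1,050/month.
At $22.66 per $1,000, that supports 1,050/22.66 × 1,000 ≈ $46,337 → $46,300.
LTV cap: 85% × $122,000 = $103,700 → $103,700.
Binding constraint: payment-to-income.

$46,300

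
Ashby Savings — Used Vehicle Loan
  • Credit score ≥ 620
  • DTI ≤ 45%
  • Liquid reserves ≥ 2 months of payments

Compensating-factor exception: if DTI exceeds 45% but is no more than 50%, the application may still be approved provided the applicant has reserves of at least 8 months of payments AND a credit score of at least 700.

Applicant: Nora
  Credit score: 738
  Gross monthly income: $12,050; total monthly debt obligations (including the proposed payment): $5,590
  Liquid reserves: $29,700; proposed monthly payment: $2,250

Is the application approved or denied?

Credit score 738 ≥ 620 (meets base)
DTI = 5,590/12,050 = 46.4% > 45% — standard DTI limit exceeded.
Reserves: 29,700 ÷ 2,250 = 13.2 months (meets 2-month minimum)
DTI 46.4% is within the 45%–50% exception band; checking compensating factors.
Override check — reserves: 13.2 mo (ok); score: 738 (ok).
Both override conditions satisfied; DTI exception granted.

Approved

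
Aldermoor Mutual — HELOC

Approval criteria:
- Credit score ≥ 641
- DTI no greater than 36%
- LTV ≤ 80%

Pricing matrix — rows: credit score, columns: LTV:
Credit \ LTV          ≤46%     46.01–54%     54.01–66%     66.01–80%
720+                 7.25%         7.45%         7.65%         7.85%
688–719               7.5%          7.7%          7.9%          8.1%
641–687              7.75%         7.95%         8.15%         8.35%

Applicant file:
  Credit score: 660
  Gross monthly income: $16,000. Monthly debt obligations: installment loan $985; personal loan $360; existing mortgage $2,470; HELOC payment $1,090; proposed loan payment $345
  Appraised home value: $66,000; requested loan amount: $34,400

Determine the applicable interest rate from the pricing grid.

7.95%

Credit score 660 ≥ 641; Total monthly debts = (985 + 360 + 2,470 + 1,090 + 345) = 5,250. DTI: 5,250 ÷ 16,000 = 32.8%, within the 36% cap
Loan-to-value = 34,400/66,000 = 52.1% — pass (80% max)
Score 660 is in the 641–687 band; LTV 52.1% is in the 46.01–54% band → 7.95%.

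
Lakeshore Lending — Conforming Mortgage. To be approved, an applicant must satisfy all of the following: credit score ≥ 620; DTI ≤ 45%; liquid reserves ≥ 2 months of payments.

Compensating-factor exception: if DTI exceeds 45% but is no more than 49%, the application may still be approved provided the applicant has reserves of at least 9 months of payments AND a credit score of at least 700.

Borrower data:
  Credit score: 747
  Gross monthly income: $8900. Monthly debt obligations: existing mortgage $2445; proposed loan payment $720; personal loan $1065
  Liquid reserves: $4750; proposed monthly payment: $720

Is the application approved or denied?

Denied

Credit score 747 ≥ 620 (meets base)
Total debts = (2,445 + 720 + 1,065) = 4,230. DTI: 4,230 ÷ 8,900 = 47.5%, over the 45% base limit.
Reserves = 4,750/720 = 6.6 months ≥ 2
47.5% falls in the override range (45%–49%), so the compensating-factor test applies.
Override check — reserves: 6.6 mo (short of 9); score: 747 (ok).
Override conditions not both satisfied; exception does not apply.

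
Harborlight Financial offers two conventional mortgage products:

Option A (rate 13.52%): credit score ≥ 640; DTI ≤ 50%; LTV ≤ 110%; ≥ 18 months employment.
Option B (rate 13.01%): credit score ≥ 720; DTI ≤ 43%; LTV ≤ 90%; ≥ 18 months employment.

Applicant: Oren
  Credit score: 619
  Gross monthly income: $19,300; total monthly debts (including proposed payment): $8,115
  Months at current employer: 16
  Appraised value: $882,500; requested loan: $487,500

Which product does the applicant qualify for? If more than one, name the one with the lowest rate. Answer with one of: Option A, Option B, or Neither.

Neither

DTI = 8,115/19,300 = 42%.
LTV = 487,500/882,500 = 55.2%.
Option A: score 619 < 640; DTI 42% ≤ 50%; LTV 55.2% ≤ 110%; employment 16 < 18 mo → does not qualify.
Option B: score 619 < 720; DTI 42% ≤ 43%; LTV 55.2% ≤ 90%; employment 16 < 18 mo → does not qualify.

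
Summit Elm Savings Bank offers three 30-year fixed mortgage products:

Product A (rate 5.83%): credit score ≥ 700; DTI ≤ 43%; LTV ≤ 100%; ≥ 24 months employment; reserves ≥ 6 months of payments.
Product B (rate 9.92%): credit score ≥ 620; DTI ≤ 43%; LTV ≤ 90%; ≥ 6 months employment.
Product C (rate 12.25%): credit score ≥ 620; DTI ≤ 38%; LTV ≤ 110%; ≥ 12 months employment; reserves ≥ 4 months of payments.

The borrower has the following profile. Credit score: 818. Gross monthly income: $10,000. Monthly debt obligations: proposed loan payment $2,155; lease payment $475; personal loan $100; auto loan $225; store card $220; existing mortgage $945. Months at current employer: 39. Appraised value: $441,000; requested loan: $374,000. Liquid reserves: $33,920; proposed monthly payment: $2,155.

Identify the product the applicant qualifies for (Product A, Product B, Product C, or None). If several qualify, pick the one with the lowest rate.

Total debts = (2,155 + 475 + 100 + 225 + 220 + 945) = 4,120; DTI = 4,120/10,000 = 41.2%.
LTV = 374,000/441,000 = 84.8%.
Reserves = 33,920/2,155 = 15.7 months.
Product A: score 818 ≥ 700; DTI 41.2% ≤ 43%; LTV 84.8% ≤ 100%; employment 39 ≥ 24 mo; reserves 15.7 ≥ 6 mo → qualifies.
Product B: score 818 ≥ 620; DTI 41.2% ≤ 43%; LTV 84.8% ≤ 90%; employment 39 ≥ 6 mo → qualifies.
Product C: score 818 ≥ 620; DTI 41.2% > 38%; LTV 84.8% ≤ 110%; employment 39 ≥ 12 mo; reserves 15.7 ≥ 4 mo → does not qualify.
Qualifying: Product A, Product B. Lowest rate is 5.83% → Product A.

Product A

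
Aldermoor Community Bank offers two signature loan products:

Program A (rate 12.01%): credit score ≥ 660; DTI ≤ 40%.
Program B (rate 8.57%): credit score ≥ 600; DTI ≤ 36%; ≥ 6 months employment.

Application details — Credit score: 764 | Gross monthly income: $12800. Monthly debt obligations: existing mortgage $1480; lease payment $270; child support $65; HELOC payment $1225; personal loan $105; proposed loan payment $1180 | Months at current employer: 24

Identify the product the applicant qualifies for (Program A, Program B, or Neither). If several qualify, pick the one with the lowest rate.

Program B

Total debts = (1,480 + 270 + 65 + 1,225 + 105 + 1,180) = 4,325; DTI = 4,325/12,800 = 33.8%.
Program A: score 764 ≥ 660; DTI 33.8% ≤ 40% → qualifies.
Program B: score 764 ≥ 600; DTI 33.8% ≤ 36%; employment 24 ≥ 6 mo → qualifies.
Qualifying: Program A, Program B. Lowest rate is 8.57% → Program B.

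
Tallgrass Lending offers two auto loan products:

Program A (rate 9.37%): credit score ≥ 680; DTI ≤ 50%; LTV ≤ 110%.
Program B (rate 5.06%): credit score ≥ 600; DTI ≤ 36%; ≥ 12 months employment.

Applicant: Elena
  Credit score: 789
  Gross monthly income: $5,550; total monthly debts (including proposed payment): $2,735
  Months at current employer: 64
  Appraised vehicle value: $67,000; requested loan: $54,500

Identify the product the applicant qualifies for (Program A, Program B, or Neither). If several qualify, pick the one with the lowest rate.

DTI = 2,735/5,550 = 49.3%.
LTV = 54,500/67,000 = 81.3%.
Program A: score 789 ≥ 680; DTI 49.3% ≤ 50%; LTV 81.3% ≤ 110% → qualifies.
Program B: score 789 ≥ 600; DTI 49.3% > 36%; employment 64 ≥ 12 mo → does not qualify.

Program A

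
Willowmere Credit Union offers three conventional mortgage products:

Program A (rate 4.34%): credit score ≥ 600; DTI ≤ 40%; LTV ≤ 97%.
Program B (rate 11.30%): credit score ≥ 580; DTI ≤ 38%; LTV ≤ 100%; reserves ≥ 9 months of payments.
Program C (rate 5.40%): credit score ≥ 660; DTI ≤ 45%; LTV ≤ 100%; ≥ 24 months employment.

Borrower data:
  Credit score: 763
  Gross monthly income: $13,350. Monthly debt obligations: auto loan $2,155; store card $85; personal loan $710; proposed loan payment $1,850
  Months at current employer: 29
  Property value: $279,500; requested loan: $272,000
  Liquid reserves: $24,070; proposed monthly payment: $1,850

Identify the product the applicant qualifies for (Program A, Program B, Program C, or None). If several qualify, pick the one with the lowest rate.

Program C

Total debts = (2,155 + 85 + 710 + 1,850) = 4,800; DTI = 4,800/13,350 = 36%.
LTV = 272,000/279,500 = 97.3%.
Reserves = 24,070/1,850 = 13.0 months.
Program A: score 763 ≥ 600; DTI 36% ≤ 40%; LTV 97.3% > 97% → does not qualify.
Program B: score 763 ≥ 580; DTI 36% ≤ 38%; LTV 97.3% ≤ 100%; reserves 13.0 ≥ 9 mo → qualifies.
Program C: score 763 ≥ 660; DTI 36% ≤ 45%; LTV 97.3% ≤ 100%; employment 29 ≥ 24 mo → qualifies.
Qualifying: Program B, Program C. Lowest rate is 5.40% → Program C.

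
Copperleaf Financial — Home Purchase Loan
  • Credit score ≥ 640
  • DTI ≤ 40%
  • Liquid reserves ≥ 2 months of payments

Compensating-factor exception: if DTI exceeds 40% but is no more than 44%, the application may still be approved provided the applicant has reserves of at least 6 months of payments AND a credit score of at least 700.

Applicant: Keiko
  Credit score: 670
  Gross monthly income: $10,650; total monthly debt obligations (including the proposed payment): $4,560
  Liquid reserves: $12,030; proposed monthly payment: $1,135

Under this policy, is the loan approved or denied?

Credit score 670 ≥ 640 (meets base)
DTI = 4,560/10,650 = 42.8% > 40% — standard DTI limit exceeded.
Reserves = 12,030/1,135 = 10.6 months ≥ 2
DTI 42.8% is within the 40%–44% exception band; checking compensating factors.
Reserves 10.6 ≥ 6 months; credit score 670 < 700.
Compensating-factor requirement not fully met.

Denied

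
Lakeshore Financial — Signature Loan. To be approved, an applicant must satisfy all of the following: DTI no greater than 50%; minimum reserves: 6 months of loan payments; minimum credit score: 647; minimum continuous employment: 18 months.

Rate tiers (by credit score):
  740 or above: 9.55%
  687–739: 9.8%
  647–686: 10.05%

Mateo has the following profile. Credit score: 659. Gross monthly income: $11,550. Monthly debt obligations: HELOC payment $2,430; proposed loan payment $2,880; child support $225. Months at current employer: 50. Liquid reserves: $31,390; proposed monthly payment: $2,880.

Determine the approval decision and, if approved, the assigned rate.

Approved at 10.05%

Credit score 659 ≥ 647 (meets minimum)
Employment 50 ≥ 18 months
Total monthly debts = (2,430 + 2,880 + 225) = 5,535. DTI = 5,535/11,550 = 47.9% ≤ 50%
Reserves = 31,390/2,880 = 10.9 months ≥ 6
All requirements met. Score 659 falls in the 647–686 tier → 10.05%.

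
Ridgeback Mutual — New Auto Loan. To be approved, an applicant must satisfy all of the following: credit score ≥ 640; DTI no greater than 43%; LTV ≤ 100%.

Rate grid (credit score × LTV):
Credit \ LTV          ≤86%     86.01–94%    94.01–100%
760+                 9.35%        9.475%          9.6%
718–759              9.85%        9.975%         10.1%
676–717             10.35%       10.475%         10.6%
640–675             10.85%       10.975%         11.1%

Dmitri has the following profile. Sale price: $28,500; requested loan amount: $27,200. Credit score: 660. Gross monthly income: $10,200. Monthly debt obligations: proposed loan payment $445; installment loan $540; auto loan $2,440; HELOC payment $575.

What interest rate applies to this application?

Credit score 660 ≥ 640; Total monthly debts = (445 + 540 + 2,440 + 575) = 4,000. DTI: 4,000 ÷ 10,200 = 39.2%, within the 43% cap
LTV = 27,200/28,500 = 95.4% ≤ 100%
Row: 660 falls in 640–675. Column: 95.4% falls in 94.01–100%. Rate = 11.1%.

11.1%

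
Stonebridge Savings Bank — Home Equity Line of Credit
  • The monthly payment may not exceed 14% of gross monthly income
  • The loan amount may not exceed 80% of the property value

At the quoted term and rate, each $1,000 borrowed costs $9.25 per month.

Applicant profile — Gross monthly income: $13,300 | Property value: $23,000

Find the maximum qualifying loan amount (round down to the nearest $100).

Payment cap: 14% × $13,300 = $1,862/month.
At $9.25 per $1,000, that supports 1,862/9.25 × 1,000 ≈ $201,297 → $201,200.
LTV cap: 80% × $23,000 = $18,400 → $18,400.
Binding constraint: loan-to-value.

$18,400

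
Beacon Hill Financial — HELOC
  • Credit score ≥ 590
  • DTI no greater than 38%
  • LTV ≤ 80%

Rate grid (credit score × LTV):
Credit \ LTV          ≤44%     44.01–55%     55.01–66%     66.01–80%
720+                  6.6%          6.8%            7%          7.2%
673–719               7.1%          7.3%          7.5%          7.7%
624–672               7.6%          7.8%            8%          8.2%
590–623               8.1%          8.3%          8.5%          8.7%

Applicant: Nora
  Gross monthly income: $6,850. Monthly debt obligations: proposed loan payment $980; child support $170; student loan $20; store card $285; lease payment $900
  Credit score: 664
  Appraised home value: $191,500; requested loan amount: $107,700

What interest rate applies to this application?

8%

Credit score 664 ≥ 590; Total monthly debts = (980 + 170 + 20 + 285 + 900) = 2,355. Debt-to-income = 2,355/6,850 = 34.4% — meets 38% limit
LTV = 107,700/191,500 = 56.2% ≤ 80%
Score 664 is in the 624–672 band; LTV 56.2% is in the 55.01–66% band → 8%.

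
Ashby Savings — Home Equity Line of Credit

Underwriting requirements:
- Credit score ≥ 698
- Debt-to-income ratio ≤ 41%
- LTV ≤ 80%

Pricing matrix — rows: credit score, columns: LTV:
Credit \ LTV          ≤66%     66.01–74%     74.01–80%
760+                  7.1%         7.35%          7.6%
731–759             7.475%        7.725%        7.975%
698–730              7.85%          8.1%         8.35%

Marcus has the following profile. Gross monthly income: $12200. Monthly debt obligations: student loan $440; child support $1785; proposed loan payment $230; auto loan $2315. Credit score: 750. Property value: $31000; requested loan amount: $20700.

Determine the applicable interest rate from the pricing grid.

7.725%

Credit score 750 ≥ 698; Total monthly debts = (440 + 1,785 + 230 + 2,315) = 4,770. DTI: 4,770 ÷ 12,200 = 39.1%, within the 41% cap
LTV: 20,700 ÷ 31,000 = 66.8%, within 80% cap
Row: 750 falls in 731–759. Column: 66.8% falls in 66.01–74%. Rate = 7.725%.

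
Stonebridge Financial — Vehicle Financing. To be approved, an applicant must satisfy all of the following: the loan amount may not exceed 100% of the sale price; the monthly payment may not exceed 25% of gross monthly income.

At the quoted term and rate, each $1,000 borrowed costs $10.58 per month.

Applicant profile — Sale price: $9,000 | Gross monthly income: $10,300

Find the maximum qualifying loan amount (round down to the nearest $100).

$9,000

Payment cap: 25% × $10,300 = $2,575/month.
At $10.58 per $1,000, that supports 2,575/10.58 × 1,000 ≈ $243,383 → $243,300.
LTV cap: 100% × $9,000 = $9,000 → $9,000.
Binding constraint: loan-to-value.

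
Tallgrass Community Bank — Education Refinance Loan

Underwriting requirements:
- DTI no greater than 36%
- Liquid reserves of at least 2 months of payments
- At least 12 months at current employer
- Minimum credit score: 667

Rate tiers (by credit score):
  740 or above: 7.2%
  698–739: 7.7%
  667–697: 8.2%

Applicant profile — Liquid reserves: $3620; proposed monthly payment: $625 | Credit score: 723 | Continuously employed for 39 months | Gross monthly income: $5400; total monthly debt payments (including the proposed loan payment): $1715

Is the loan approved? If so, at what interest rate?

Credit score 723 ≥ 667 (meets minimum)
Employment 39 ≥ 12 months
DTI = 1,715/5,400 = 31.8% ≤ 36%
Reserves: 3,620 ÷ 625 = 5.8 months (meets 2-month minimum)
All requirements met. Score 723 falls in the 698–739 tier → 7.7%.

Approved at 7.7%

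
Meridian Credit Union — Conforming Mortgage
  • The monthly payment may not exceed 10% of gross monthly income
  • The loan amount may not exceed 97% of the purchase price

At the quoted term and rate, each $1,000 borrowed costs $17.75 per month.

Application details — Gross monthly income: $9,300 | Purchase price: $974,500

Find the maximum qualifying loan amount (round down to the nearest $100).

Payment cap: 10% × $9,300 = $930/month.
At $17.75 per $1,000, that supports 930/17.75 × 1,000 ≈ $52,394 → $52,300.
LTV cap: 97% × $974,500 = $945,265 → $945,200.
Binding constraint: payment-to-income.

$52,300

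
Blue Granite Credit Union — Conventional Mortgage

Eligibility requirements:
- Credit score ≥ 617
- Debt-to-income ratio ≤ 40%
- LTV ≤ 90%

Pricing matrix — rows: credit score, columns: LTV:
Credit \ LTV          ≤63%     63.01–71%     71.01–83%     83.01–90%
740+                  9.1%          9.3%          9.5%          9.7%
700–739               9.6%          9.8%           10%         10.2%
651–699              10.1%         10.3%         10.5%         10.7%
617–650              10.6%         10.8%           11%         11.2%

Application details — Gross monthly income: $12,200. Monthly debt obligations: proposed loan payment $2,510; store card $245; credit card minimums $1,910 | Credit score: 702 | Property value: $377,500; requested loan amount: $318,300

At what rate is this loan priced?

10.2%

Credit score 702 ≥ 617; Total monthly debts = (2,510 + 245 + 1,910) = 4,665. DTI: 4,665 ÷ 12,200 = 38.2%, within the 40% cap
Loan-to-value = 318,300/377,500 = 84.3% — pass (90% max)
Credit 702 → row 700–739; LTV 84.3% → column 83.01–90%. Grid cell → 10.2%.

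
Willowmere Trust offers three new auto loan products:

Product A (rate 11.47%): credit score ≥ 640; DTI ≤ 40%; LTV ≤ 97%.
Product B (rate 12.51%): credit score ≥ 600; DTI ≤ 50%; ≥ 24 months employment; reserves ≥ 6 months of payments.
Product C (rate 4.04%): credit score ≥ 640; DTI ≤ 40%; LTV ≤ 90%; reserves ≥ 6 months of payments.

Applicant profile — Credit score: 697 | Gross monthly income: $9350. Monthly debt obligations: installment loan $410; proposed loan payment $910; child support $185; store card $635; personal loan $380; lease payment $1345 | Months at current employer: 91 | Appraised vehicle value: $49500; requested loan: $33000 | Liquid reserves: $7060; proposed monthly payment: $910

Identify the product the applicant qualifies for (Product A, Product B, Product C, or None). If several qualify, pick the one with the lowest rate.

Total debts = (410 + 910 + 185 + 635 + 380 + 1,345) = 3,865; DTI = 3,865/9,350 = 41.3%.
LTV = 33,000/49,500 = 66.7%.
Reserves = 7,060/910 = 7.8 months.
Product A: score 697 ≥ 640; DTI 41.3% > 40%; LTV 66.7% ≤ 97% → does not qualify.
Product B: score 697 ≥ 600; DTI 41.3% ≤ 50%; employment 91 ≥ 24 mo; reserves 7.8 ≥ 6 mo → qualifies.
Product C: score 697 ≥ 640; DTI 41.3% > 40%; LTV 66.7% ≤ 90%; reserves 7.8 ≥ 6 mo → does not qualify.

Product B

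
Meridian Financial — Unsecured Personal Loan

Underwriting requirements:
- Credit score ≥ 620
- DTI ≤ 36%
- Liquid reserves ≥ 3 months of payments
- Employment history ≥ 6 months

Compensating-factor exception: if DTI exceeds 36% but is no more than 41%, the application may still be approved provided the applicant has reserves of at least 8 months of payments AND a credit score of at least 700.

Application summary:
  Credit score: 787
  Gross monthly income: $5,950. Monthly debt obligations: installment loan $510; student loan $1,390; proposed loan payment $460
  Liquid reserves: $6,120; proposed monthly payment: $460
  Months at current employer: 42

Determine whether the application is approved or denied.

Approved

Credit score 787 ≥ 620 (meets base)
Total debts = (510 + 1,390 + 460) = 2,360. DTI = 2,360/5,950 = 39.7% > 36% — standard DTI limit exceeded.
Reserves: 6,120 ÷ 460 = 13.3 months (meets 3-month minimum)
Employment 42 ≥ 6 months
DTI 39.7% is within the 36%–41% exception band; checking compensating factors.
Override check — reserves: 13.3 mo (ok); score: 787 (ok).
Both override conditions satisfied; DTI exception granted.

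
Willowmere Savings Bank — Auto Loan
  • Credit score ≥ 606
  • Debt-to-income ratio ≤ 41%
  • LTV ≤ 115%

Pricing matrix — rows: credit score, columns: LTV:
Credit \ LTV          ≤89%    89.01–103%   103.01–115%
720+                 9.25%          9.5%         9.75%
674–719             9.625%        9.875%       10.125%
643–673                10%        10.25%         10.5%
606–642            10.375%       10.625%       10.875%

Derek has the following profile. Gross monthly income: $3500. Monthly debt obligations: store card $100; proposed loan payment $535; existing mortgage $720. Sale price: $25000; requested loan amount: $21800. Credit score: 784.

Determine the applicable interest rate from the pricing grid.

9.25%

Credit score 784 ≥ 606; Total monthly debts = (100 + 535 + 720) = 1,355. DTI: 1,355 ÷ 3,500 = 38.7%, within the 41% cap
Loan-to-value = 21,800/25,000 = 87.2% — pass (115% max)
Credit 784 → row 720+; LTV 87.2% → column ≤89%. Grid cell → 9.25%.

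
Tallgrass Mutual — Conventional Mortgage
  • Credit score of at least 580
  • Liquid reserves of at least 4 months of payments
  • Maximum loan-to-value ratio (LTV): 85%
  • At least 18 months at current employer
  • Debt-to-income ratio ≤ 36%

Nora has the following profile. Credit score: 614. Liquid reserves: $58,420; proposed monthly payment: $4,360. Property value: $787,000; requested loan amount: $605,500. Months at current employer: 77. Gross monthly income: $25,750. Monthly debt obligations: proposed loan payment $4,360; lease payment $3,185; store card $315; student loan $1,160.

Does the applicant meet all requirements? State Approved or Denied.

Approved

Credit score 614 ≥ 580 (meets)
Liquid reserves cover 58,420/4,360 = 13.4 months — ≥ 4 required
LTV: 605,500 ÷ 787,000 = 76.9%, within 85% cap
Employment 77 ≥ 18 months
Total monthly debts = (4,360 + 3,185 + 315 + 1,160) = 9,020. DTI: 9,020 ÷ 25,750 = 35%, within the 36% cap
All criteria satisfied.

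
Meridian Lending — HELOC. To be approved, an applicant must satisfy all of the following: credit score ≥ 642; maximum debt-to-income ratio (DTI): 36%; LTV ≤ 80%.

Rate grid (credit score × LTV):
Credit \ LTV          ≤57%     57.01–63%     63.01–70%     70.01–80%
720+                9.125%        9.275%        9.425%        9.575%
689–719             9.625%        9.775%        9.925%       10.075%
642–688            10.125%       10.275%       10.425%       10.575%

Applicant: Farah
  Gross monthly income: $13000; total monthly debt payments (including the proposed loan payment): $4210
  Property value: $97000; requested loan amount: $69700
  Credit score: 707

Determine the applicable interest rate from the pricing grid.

Credit score 707 ≥ 642; DTI = 4,210/13,000 = 32.4% ≤ 36%
Loan-to-value = 69,700/97,000 = 71.9% — pass (80% max)
Credit 707 → row 689–719; LTV 71.9% → column 70.01–80%. Grid cell → 10.075%.

10.075%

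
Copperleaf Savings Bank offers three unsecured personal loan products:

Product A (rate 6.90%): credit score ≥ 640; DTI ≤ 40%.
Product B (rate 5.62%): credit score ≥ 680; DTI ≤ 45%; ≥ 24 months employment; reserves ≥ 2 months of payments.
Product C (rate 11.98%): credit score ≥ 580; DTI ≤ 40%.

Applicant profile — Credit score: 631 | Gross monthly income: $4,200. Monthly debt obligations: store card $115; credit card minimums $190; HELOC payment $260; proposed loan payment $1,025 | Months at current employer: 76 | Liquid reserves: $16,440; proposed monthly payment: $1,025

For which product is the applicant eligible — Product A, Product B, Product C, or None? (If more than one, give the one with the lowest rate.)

Total debts = (115 + 190 + 260 + 1,025) = 1,590; DTI = 1,590/4,200 = 37.9%.
Reserves = 16,440/1,025 = 16.0 months.
Product A: score 631 < 640; DTI 37.9% ≤ 40% → does not qualify.
Product B: score 631 < 680; DTI 37.9% ≤ 45%; employment 76 ≥ 24 mo; reserves 16.0 ≥ 2 mo → does not qualify.
Product C: score 631 ≥ 580; DTI 37.9% ≤ 40% → qualifies.

Product C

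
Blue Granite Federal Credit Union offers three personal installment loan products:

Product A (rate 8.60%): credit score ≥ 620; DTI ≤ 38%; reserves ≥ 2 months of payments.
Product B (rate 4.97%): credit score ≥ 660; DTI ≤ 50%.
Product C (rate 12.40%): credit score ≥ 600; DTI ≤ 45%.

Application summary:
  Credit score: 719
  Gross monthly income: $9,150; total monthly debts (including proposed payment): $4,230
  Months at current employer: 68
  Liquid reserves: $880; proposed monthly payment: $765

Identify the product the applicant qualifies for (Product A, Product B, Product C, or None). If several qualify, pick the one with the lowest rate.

Product B

DTI = 4,230/9,150 = 46.2%.
Reserves = 880/765 = 1.2 months.
Product A: score 719 ≥ 620; DTI 46.2% > 38%; reserves 1.2 < 2 mo → does not qualify.
Product B: score 719 ≥ 660; DTI 46.2% ≤ 50% → qualifies.
Product C: score 719 ≥ 600; DTI 46.2% > 45% → does not qualify.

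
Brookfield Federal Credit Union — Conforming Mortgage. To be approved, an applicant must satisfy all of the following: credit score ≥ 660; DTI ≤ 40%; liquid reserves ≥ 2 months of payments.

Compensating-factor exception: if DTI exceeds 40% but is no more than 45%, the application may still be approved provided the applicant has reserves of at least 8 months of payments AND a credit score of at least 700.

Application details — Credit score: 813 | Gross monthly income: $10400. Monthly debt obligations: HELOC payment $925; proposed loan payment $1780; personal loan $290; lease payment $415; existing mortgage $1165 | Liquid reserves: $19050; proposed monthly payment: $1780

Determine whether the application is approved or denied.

Approved

Credit score 813 ≥ 660 (meets base)
Total debts = (925 + 1,780 + 290 + 415 + 1,165) = 4,575. DTI: 4,575 ÷ 10,400 = 44%, over the 40% base limit.
Liquid reserves cover 19,050/1,780 = 10.7 months — ≥ 2 required
DTI 44% is within the 40%–45% exception band; checking compensating factors.
Reserves 10.7 ≥ 8 months; credit score 813 ≥ 700.
Both override conditions satisfied; DTI exception granted.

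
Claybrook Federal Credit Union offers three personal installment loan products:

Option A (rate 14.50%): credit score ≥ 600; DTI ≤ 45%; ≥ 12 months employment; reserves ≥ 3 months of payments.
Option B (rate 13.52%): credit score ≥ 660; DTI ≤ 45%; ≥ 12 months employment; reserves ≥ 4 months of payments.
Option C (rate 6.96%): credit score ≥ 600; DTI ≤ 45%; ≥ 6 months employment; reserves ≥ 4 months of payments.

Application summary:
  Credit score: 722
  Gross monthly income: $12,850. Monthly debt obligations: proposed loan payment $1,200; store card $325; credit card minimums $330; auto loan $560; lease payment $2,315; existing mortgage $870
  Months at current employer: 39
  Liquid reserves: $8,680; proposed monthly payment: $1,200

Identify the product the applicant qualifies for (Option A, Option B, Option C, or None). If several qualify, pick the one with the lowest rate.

Total debts = (1,200 + 325 + 330 + 560 + 2,315 + 870) = 5,600; DTI = 5,600/12,850 = 43.6%.
Reserves = 8,680/1,200 = 7.2 months.
Option A: score 722 ≥ 600; DTI 43.6% ≤ 45%; employment 39 ≥ 12 mo; reserves 7.2 ≥ 3 mo → qualifies.
Option B: score 722 ≥ 660; DTI 43.6% ≤ 45%; employment 39 ≥ 12 mo; reserves 7.2 ≥ 4 mo → qualifies.
Option C: score 722 ≥ 600; DTI 43.6% ≤ 45%; employment 39 ≥ 6 mo; reserves 7.2 ≥ 4 mo → qualifies.
Qualifying: Option A, Option B, Option C. Lowest rate is 6.96% → Option C.

Option C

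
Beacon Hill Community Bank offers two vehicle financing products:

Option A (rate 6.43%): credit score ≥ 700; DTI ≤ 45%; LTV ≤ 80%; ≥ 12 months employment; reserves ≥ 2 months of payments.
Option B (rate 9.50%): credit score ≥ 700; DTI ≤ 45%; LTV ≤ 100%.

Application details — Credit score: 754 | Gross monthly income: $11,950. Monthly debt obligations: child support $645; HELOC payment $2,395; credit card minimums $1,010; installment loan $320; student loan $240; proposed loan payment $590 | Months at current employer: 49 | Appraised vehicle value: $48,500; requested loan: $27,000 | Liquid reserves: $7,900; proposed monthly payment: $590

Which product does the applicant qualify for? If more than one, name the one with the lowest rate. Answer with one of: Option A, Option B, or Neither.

Total debts = (645 + 2,395 + 1,010 + 320 + 240 + 590) = 5,200; DTI = 5,200/11,950 = 43.5%.
LTV = 27,000/48,500 = 55.7%.
Reserves = 7,900/590 = 13.4 months.
Option A: score 754 ≥ 700; DTI 43.5% ≤ 45%; LTV 55.7% ≤ 80%; employment 49 ≥ 12 mo; reserves 13.4 ≥ 2 mo → qualifies.
Option B: score 754 ≥ 700; DTI 43.5% ≤ 45%; LTV 55.7% ≤ 100% → qualifies.
Qualifying: Option A, Option B. Lowest rate is 6.43% → Option A.

Option A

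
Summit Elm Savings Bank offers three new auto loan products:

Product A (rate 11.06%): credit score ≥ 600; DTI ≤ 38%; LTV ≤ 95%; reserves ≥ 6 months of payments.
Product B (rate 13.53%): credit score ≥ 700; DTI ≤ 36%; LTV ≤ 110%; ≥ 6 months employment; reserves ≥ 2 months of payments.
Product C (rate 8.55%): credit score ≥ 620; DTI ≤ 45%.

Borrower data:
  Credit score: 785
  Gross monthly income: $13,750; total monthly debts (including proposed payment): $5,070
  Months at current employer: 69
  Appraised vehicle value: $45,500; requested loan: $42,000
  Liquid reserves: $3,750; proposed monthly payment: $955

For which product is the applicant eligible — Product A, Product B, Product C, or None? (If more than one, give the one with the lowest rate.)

Product C

DTI = 5,070/13,750 = 36.9%.
LTV = 42,000/45,500 = 92.3%.
Reserves = 3,750/955 = 3.9 months.
Product A: score 785 ≥ 600; DTI 36.9% ≤ 38%; LTV 92.3% ≤ 95%; reserves 3.9 < 6 mo → does not qualify.
Product B: score 785 ≥ 700; DTI 36.9% > 36%; LTV 92.3% ≤ 110%; employment 69 ≥ 6 mo; reserves 3.9 ≥ 2 mo → does not qualify.
Product C: score 785 ≥ 620; DTI 36.9% ≤ 45% → qualifies.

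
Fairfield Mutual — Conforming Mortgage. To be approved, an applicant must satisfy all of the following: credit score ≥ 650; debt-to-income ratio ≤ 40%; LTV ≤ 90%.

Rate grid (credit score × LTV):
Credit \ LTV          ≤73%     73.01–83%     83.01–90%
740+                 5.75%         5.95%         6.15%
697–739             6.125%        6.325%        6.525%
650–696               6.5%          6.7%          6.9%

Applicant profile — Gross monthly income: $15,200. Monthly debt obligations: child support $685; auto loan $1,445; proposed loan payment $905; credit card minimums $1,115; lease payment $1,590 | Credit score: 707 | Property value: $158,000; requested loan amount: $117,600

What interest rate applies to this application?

6.325%

Credit score 707 ≥ 650; Total monthly debts = (685 + 1,445 + 905 + 1,115 + 1,590) = 5,740. Debt-to-income = 5,740/15,200 = 37.8% — meets 40% limit
LTV: 117,600 ÷ 158,000 = 74.4%, within 90% cap
Score 707 is in the 697–739 band; LTV 74.4% is in the 73.01–83% band → 6.325%.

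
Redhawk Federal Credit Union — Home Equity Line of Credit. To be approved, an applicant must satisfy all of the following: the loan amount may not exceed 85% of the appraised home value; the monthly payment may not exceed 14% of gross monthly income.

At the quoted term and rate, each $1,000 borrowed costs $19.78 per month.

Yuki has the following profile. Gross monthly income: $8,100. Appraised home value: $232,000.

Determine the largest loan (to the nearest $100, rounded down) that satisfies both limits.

Payment cap: 14% × $8,100 = $1,134/month.
At $19.78 per $1,000, that supports 1,134/19.78 × 1,000 ≈ $57,330 → $57,300.
LTV cap: 85% × $232,000 = $197,200 → $197,200.
Binding constraint: payment-to-income.

$57,300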